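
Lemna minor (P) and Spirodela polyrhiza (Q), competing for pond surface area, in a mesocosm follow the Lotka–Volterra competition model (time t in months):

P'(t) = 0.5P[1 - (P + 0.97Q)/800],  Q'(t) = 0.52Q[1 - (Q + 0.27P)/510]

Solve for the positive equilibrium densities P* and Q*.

Setting both brackets to zero gives the nullclines P + 0.97Q = 800 and 0.27P + Q = 510.
Substituting Q = 510 - 0.27P into the first: P(1 - 0.97·0.27) = 800 - 0.97·510.
So P* = 305/0.738 = 414, and then Q* = 510 - 0.27·414 = 398.

P* ≈ 414, Q* ≈ 398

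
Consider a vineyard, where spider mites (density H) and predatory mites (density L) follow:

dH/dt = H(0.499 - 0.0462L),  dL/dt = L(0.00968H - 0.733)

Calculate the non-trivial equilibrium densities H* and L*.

Set dL/dt = 0 with L > 0: 0.00968H - 0.733 = 0, so H* = 0.733/0.00968 = 75.7.
Set dH/dt = 0 with H > 0: 0.499 - 0.0462L = 0, so L* = 0.499/0.0462 = 10.8.

H* ≈ 75.7, L* ≈ 10.8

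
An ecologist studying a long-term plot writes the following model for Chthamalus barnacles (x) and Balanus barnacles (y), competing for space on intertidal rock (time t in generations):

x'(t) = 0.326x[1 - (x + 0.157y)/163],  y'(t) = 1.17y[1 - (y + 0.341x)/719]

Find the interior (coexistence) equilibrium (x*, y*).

Setting both brackets to zero gives the nullclines x + 0.157y = 163 and 0.341x + y = 719.
Substituting y = 719 - 0.341x into the first: x(1 - 0.157·0.341) = 163 - 0.157·719.
So x* = 50.1/0.946 = 53, and then y* = 719 - 0.341·53 = 701.

x* ≈ 53, y* ≈ 701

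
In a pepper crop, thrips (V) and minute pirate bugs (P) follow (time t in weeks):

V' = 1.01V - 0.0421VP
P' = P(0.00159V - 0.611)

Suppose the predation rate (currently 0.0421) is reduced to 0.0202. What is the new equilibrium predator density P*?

At the interior fixed point, setting dV/dt = 0 with V > 0 fixes P* = (prey growth rate)/(VP coefficient) — independent of the other coefficients.
With the change, P* = 1.01/0.0202 = 50; it rises from 24.

P* ≈ 50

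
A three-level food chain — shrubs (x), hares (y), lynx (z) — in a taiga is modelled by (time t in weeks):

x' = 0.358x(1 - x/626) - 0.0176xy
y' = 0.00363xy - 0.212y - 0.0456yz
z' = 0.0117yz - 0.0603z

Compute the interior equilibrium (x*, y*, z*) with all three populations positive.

From dz/dt = 0: 0.0117y* = 0.0603, so y* = 5.15.
From dx/dt = 0: 0.358(1 - x*/626) = 0.0176·5.15, giving x* = 626·(1 - 0.253) = 467.
From dy/dt = 0: 0.00363·467 - 0.212 = 0.0456z*, so z* = 1.48/0.0456 = 32.6.

x* ≈ 467, y* ≈ 5.15, z* ≈ 32.6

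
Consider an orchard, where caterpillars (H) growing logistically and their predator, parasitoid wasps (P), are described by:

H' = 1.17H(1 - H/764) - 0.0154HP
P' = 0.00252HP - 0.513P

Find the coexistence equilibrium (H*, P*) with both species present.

H* ≈ 204, P* ≈ 55.7

From dP/dt = 0 with P > 0: 0.00252H* = 0.513, so H* = 204.
Substitute into dH/dt = 0: 1.17(1 - 204/764) = 0.0154P*.
The bracket is 0.734, giving P* = 0.858/0.0154 = 55.7.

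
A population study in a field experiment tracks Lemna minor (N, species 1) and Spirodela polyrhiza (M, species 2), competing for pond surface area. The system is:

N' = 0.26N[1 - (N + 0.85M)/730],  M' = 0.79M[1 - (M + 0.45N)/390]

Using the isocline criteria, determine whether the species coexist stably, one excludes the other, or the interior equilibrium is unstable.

Compare the nullcline intercepts: K1/α12 = 730/0.85 = 859 > K2 = 390; K2/α21 = 390/0.45 = 867 > K1 = 730.
Since both inequalities hold, each species can invade when rare, so the interior equilibrium is stable.

stable coexistence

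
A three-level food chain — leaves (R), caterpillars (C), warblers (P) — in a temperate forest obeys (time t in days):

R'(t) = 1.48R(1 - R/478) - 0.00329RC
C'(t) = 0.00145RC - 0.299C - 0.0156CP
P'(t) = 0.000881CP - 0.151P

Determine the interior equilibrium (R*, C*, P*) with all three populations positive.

R* ≈ 296, C* ≈ 171, P* ≈ 8.33

From dP/dt = 0: 0.000881C* = 0.151, so C* = 171.
From dR/dt = 0: 1.48(1 - R*/478) = 0.00329·171, giving R* = 478·(1 - 0.381) = 296.
From dC/dt = 0: 0.00145·296 - 0.299 = 0.0156P*, so P* = 0.13/0.0156 = 8.33.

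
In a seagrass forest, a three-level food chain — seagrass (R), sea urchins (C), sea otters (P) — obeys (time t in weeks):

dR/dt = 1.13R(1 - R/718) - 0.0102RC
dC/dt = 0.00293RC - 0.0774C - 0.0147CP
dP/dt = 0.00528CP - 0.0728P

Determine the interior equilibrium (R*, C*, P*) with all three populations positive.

From dP/dt = 0: 0.00528C* = 0.0728, so C* = 13.8.
From dR/dt = 0: 1.13(1 - R*/718) = 0.0102·13.8, giving R* = 718·(1 - 0.124) = 629.
From dC/dt = 0: 0.00293·629 - 0.0774 = 0.0147P*, so P* = 1.76/0.0147 = 120.

R* ≈ 629, C* ≈ 13.8, P* ≈ 120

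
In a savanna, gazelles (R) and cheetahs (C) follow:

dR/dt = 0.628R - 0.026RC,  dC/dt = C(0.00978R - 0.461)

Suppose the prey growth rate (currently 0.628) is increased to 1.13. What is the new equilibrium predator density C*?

At the interior fixed point, setting dR/dt = 0 with R > 0 fixes C* = (prey growth rate)/(RC coefficient) — independent of the other coefficients.
With the change, C* = 1.13/0.026 = 43.5; it rises from 24.2.

C* ≈ 43.5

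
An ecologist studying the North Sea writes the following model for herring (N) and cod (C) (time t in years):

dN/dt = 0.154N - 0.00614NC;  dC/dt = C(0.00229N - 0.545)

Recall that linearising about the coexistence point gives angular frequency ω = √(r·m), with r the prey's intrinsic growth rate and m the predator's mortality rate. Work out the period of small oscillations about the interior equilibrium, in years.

Here r = 0.154 and m = 0.545, so r·m = 0.0839.
ω = √0.0839 = 0.29 per year, hence T = 2π/ω ≈ 21.7 years.

T ≈ 21.7 years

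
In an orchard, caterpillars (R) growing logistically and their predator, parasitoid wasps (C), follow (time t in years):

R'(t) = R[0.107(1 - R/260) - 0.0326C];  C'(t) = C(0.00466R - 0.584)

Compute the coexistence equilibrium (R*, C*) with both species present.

From dC/dt = 0 with C > 0: 0.00466R* = 0.584, so R* = 125.
Substitute into dR/dt = 0: 0.107(1 - 125/260) = 0.0326C*.
The bracket is 0.518, giving C* = 0.0554/0.0326 = 1.7.

R* ≈ 125, C* ≈ 1.7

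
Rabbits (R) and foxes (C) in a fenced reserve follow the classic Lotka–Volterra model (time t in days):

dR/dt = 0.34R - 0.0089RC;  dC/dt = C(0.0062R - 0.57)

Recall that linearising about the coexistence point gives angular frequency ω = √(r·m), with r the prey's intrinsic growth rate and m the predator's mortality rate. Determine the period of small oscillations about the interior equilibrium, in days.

T ≈ 14.3 days

Here r = 0.34 and m = 0.57, so r·m = 0.194.
ω = √0.194 = 0.44 per day, hence T = 2π/ω ≈ 14.3 days.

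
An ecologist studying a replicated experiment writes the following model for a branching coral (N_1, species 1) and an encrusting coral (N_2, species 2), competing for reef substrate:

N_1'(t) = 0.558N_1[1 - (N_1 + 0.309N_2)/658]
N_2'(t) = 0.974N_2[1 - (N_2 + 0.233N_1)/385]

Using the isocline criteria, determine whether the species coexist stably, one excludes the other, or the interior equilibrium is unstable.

Compare the nullcline intercepts: K1/α12 = 658/0.309 = 2130 > K2 = 385; K2/α21 = 385/0.233 = 1650 > K1 = 658.
Since both inequalities hold, each species can invade when rare, so the interior equilibrium is stable.

stable coexistence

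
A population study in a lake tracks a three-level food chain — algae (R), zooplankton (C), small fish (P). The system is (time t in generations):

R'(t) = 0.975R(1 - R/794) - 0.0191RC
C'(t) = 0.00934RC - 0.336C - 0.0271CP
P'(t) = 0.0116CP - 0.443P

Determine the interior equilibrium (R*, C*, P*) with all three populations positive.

R* ≈ 200, C* ≈ 38.2, P* ≈ 56.5

From dP/dt = 0: 0.0116C* = 0.443, so C* = 38.2.
From dR/dt = 0: 0.975(1 - R*/794) = 0.0191·38.2, giving R* = 794·(1 - 0.748) = 200.
From dC/dt = 0: 0.00934·200 - 0.336 = 0.0271P*, so P* = 1.53/0.0271 = 56.5.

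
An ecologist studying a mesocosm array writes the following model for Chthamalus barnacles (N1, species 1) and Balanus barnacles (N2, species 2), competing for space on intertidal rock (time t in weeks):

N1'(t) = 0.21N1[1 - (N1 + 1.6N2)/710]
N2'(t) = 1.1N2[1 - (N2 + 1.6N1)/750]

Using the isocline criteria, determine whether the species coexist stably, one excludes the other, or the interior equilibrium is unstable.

unstable coexistence (outcome depends on initial conditions)

Compare the nullcline intercepts: K1/α12 = 710/1.6 = 444 < K2 = 750; K2/α21 = 750/1.6 = 469 < K1 = 710.
Since both are reversed, neither can invade when rare; the interior point is a saddle.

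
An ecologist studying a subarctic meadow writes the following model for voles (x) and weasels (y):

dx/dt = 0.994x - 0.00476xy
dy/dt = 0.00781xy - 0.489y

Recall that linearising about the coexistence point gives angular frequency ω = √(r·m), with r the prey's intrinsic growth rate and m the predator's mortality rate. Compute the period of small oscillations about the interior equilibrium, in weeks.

T ≈ 9.01 weeks

Here r = 0.994 and m = 0.489, so r·m = 0.486.
ω = √0.486 = 0.697 per week, hence T = 2π/ω ≈ 9.01 weeks.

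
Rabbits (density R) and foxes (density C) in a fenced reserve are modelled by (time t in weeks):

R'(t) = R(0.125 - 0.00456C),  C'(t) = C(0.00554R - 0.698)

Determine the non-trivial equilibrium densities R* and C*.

Set dC/dt = 0 with C > 0: 0.00554R - 0.698 = 0, so R* = 0.698/0.00554 = 126.
Set dR/dt = 0 with R > 0: 0.125 - 0.00456C = 0, so C* = 0.125/0.00456 = 27.4.

R* ≈ 126, C* ≈ 27.4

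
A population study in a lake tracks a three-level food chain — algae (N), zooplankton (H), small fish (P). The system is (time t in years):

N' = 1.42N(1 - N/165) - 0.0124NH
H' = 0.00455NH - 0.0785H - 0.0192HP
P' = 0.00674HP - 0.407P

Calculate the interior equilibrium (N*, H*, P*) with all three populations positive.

N* ≈ 78, H* ≈ 60.4, P* ≈ 14.4

From dP/dt = 0: 0.00674H* = 0.407, so H* = 60.4.
From dN/dt = 0: 1.42(1 - N*/165) = 0.0124·60.4, giving N* = 165·(1 - 0.527) = 78.
From dH/dt = 0: 0.00455·78 - 0.0785 = 0.0192P*, so P* = 0.276/0.0192 = 14.4.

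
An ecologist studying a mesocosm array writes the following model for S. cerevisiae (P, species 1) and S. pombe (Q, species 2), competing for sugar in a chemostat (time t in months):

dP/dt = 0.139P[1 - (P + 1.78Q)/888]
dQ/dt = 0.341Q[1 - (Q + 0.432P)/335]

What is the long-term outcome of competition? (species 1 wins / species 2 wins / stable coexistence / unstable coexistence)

Compare the nullcline intercepts: K1/α12 = 888/1.78 = 499 > K2 = 335; K2/α21 = 335/0.432 = 775 < K1 = 888.
Since the inequalities point opposite ways, species 1 can invade but species 2 cannot.

species 1 excludes species 2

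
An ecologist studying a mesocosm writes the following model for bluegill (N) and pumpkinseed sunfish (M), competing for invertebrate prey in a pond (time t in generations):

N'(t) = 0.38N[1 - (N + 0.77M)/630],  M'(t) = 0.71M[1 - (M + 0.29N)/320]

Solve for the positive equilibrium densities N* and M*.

Setting both brackets to zero gives the nullclines N + 0.77M = 630 and 0.29N + M = 320.
Substituting M = 320 - 0.29N into the first: N(1 - 0.77·0.29) = 630 - 0.77·320.
So N* = 384/0.777 = 494, and then M* = 320 - 0.29·494 = 177.

N* ≈ 494, M* ≈ 177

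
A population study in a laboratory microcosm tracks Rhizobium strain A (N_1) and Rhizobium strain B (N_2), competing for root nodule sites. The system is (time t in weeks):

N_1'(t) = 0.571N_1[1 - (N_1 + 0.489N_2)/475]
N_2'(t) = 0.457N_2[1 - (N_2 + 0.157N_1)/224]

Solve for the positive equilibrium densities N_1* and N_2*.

Setting both brackets to zero gives the nullclines N_1 + 0.489N_2 = 475 and 0.157N_1 + N_2 = 224.
Substituting N_2 = 224 - 0.157N_1 into the first: N_1(1 - 0.489·0.157) = 475 - 0.489·224.
So N_1* = 365/0.923 = 396, and then N_2* = 224 - 0.157·396 = 162.

N_1* ≈ 396, N_2* ≈ 162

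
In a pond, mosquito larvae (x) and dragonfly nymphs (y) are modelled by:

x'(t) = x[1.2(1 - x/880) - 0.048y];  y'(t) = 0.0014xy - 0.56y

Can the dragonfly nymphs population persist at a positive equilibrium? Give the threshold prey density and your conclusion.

The predator equation gives dy/dt > 0 only when x > 0.56/0.0014 = 400.
Without the predator, x → K = 880. Since 880 > 400, the predator can invade and persist.

Threshold x = 400; K > 400, so yes, the predator persists.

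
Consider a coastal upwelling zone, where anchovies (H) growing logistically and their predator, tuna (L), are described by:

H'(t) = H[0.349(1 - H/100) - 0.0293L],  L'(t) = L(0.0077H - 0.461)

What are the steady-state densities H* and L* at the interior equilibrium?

From dL/dt = 0 with L > 0: 0.0077H* = 0.461, so H* = 59.9.
Substitute into dH/dt = 0: 0.349(1 - 59.9/100) = 0.0293L*.
The bracket is 0.401, giving L* = 0.14/0.0293 = 4.78.

H* ≈ 59.9, L* ≈ 4.78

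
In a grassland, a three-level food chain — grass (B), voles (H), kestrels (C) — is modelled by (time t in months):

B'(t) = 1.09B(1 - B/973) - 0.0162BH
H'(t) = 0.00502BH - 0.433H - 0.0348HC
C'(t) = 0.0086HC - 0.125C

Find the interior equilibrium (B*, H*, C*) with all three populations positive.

B* ≈ 763, H* ≈ 14.5, C* ≈ 97.6

From dC/dt = 0: 0.0086H* = 0.125, so H* = 14.5.
From dB/dt = 0: 1.09(1 - B*/973) = 0.0162·14.5, giving B* = 973·(1 - 0.216) = 763.
From dH/dt = 0: 0.00502·763 - 0.433 = 0.0348C*, so C* = 3.4/0.0348 = 97.6.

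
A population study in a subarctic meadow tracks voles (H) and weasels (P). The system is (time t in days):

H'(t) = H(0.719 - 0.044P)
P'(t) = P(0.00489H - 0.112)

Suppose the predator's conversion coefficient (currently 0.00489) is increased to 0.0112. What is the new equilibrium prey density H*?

H* ≈ 10

At the interior fixed point, setting dP/dt = 0 with P > 0 fixes H* = (predator death rate)/(HP coefficient) — independent of the other coefficients.
With the change, H* = 0.112/0.0112 = 10; it falls from 22.9.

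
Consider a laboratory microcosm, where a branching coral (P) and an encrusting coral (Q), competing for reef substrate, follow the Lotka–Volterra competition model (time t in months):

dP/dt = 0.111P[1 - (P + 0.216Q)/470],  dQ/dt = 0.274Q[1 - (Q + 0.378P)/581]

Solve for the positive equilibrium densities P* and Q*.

P* ≈ 375, Q* ≈ 439

Setting both brackets to zero gives the nullclines P + 0.216Q = 470 and 0.378P + Q = 581.
Substituting Q = 581 - 0.378P into the first: P(1 - 0.216·0.378) = 470 - 0.216·581.
So P* = 345/0.918 = 375, and then Q* = 581 - 0.378·375 = 439.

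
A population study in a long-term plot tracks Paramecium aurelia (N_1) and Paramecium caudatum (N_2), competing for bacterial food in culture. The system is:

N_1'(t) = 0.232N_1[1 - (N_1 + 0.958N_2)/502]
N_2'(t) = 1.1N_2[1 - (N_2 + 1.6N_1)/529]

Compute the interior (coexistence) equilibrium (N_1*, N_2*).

N_1* ≈ 8.98, N_2* ≈ 515

Setting both brackets to zero gives the nullclines N_1 + 0.958N_2 = 502 and 1.6N_1 + N_2 = 529.
Substituting N_2 = 529 - 1.6N_1 into the first: N_1(1 - 0.958·1.6) = 502 - 0.958·529.
So N_1* = -4.78/-0.533 = 8.98, and then N_2* = 529 - 1.6·8.98 = 515.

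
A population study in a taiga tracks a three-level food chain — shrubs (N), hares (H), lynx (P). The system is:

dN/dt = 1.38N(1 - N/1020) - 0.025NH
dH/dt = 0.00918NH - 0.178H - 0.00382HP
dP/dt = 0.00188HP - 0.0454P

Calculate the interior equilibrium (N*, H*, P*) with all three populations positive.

N* ≈ 574, H* ≈ 24.1, P* ≈ 1330

From dP/dt = 0: 0.00188H* = 0.0454, so H* = 24.1.
From dN/dt = 0: 1.38(1 - N*/1020) = 0.025·24.1, giving N* = 1020·(1 - 0.437) = 574.
From dH/dt = 0: 0.00918·574 - 0.178 = 0.00382P*, so P* = 5.09/0.00382 = 1330.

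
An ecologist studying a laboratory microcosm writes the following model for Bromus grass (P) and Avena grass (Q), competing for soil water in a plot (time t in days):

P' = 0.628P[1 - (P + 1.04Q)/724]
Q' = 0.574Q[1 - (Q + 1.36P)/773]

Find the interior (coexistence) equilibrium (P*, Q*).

Setting both brackets to zero gives the nullclines P + 1.04Q = 724 and 1.36P + Q = 773.
Substituting Q = 773 - 1.36P into the first: P(1 - 1.04·1.36) = 724 - 1.04·773.
So P* = -79.9/-0.414 = 193, and then Q* = 773 - 1.36·193 = 511.

P* ≈ 193, Q* ≈ 511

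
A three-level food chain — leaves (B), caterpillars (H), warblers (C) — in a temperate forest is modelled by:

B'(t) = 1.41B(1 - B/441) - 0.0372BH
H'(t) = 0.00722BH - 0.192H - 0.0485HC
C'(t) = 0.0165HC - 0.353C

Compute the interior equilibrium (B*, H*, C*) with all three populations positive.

B* ≈ 192, H* ≈ 21.4, C* ≈ 24.6

From dC/dt = 0: 0.0165H* = 0.353, so H* = 21.4.
From dB/dt = 0: 1.41(1 - B*/441) = 0.0372·21.4, giving B* = 441·(1 - 0.564) = 192.
From dH/dt = 0: 0.00722·192 - 0.192 = 0.0485C*, so C* = 1.19/0.0485 = 24.6.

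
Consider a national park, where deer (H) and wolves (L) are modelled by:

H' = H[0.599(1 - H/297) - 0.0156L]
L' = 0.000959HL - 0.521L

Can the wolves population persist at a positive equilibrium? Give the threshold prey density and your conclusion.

Threshold H = 543; K < 543, so no, the predator goes extinct.

The predator equation gives dL/dt > 0 only when H > 0.521/0.000959 = 543.
Without the predator, H → K = 297. Since 297 < 543, the predator cannot invade.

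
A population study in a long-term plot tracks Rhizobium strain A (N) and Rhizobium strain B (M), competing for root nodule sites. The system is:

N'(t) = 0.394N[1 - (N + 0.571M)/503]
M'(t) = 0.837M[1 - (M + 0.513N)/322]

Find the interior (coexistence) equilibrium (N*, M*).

N* ≈ 451, M* ≈ 90.5

Setting both brackets to zero gives the nullclines N + 0.571M = 503 and 0.513N + M = 322.
Substituting M = 322 - 0.513N into the first: N(1 - 0.571·0.513) = 503 - 0.571·322.
So N* = 319/0.707 = 451, and then M* = 322 - 0.513·451 = 90.5.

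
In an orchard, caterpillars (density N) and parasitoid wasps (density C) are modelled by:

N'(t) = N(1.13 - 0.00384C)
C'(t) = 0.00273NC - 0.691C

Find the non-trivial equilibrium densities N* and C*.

Set dC/dt = 0 with C > 0: 0.00273N - 0.691 = 0, so N* = 0.691/0.00273 = 253.
Set dN/dt = 0 with N > 0: 1.13 - 0.00384C = 0, so C* = 1.13/0.00384 = 294.

N* ≈ 253, C* ≈ 294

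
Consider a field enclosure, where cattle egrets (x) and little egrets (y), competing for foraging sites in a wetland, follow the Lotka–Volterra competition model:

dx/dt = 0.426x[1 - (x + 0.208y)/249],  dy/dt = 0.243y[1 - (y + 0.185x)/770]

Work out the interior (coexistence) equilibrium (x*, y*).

x* ≈ 92.4, y* ≈ 753

Setting both brackets to zero gives the nullclines x + 0.208y = 249 and 0.185x + y = 770.
Substituting y = 770 - 0.185x into the first: x(1 - 0.208·0.185) = 249 - 0.208·770.
So x* = 88.8/0.962 = 92.4, and then y* = 770 - 0.185·92.4 = 753.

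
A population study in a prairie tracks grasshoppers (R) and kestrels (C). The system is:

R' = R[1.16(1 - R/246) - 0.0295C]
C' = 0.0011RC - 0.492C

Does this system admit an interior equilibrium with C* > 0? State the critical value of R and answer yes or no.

Threshold R = 447; K < 447, so no, the predator goes extinct.

The predator equation gives dC/dt > 0 only when R > 0.492/0.0011 = 447.
Without the predator, R → K = 246. Since 246 < 447, the predator cannot invade.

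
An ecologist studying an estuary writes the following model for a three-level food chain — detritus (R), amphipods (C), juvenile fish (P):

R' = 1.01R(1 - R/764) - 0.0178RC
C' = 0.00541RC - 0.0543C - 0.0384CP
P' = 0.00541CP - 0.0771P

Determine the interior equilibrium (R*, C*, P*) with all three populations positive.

From dP/dt = 0: 0.00541C* = 0.0771, so C* = 14.3.
From dR/dt = 0: 1.01(1 - R*/764) = 0.0178·14.3, giving R* = 764·(1 - 0.251) = 572.
From dC/dt = 0: 0.00541·572 - 0.0543 = 0.0384P*, so P* = 3.04/0.0384 = 79.2.

R* ≈ 572, C* ≈ 14.3, P* ≈ 79.2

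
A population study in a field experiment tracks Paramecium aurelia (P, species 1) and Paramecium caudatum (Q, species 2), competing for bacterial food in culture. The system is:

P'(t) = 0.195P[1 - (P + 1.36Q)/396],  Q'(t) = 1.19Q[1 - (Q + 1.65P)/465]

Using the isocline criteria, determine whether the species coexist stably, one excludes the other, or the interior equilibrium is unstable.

Compare the nullcline intercepts: K1/α12 = 396/1.36 = 291 < K2 = 465; K2/α21 = 465/1.65 = 282 < K1 = 396.
Since both are reversed, neither can invade when rare; the interior point is a saddle.

unstable coexistence (outcome depends on initial conditions)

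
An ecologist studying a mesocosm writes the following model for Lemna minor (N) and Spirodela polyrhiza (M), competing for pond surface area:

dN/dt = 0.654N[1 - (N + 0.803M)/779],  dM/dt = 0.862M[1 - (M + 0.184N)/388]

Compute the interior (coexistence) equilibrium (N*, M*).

Setting both brackets to zero gives the nullclines N + 0.803M = 779 and 0.184N + M = 388.
Substituting M = 388 - 0.184N into the first: N(1 - 0.803·0.184) = 779 - 0.803·388.
So N* = 467/0.852 = 548, and then M* = 388 - 0.184·548 = 287.

N* ≈ 548, M* ≈ 287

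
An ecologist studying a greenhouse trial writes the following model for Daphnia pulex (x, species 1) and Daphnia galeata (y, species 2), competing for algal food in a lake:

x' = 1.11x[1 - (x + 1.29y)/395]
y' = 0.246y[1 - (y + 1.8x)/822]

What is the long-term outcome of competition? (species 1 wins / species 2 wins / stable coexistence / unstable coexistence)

species 2 excludes species 1

Compare the nullcline intercepts: K1/α12 = 395/1.29 = 306 < K2 = 822; K2/α21 = 822/1.8 = 457 > K1 = 395.
Since the inequalities point opposite ways, species 2 can invade but species 1 cannot.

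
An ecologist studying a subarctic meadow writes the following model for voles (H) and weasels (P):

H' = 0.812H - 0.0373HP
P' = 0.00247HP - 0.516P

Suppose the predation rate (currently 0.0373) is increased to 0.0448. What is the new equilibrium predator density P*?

P* ≈ 18.1

At the interior fixed point, setting dH/dt = 0 with H > 0 fixes P* = (prey growth rate)/(HP coefficient) — independent of the other coefficients.
With the change, P* = 0.812/0.0448 = 18.1; it falls from 21.8.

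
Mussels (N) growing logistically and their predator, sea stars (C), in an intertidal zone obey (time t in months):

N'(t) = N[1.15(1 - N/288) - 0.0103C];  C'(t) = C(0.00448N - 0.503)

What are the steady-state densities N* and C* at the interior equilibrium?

From dC/dt = 0 with C > 0: 0.00448N* = 0.503, so N* = 112.
Substitute into dN/dt = 0: 1.15(1 - 112/288) = 0.0103C*.
The bracket is 0.61, giving C* = 0.702/0.0103 = 68.1.

N* ≈ 112, C* ≈ 68.1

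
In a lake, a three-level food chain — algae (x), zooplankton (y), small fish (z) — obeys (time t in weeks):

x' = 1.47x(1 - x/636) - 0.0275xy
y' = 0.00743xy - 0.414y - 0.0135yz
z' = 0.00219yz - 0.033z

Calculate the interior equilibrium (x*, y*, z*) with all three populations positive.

x* ≈ 457, y* ≈ 15.1, z* ≈ 221

From dz/dt = 0: 0.00219y* = 0.033, so y* = 15.1.
From dx/dt = 0: 1.47(1 - x*/636) = 0.0275·15.1, giving x* = 636·(1 - 0.282) = 457.
From dy/dt = 0: 0.00743·457 - 0.414 = 0.0135z*, so z* = 2.98/0.0135 = 221.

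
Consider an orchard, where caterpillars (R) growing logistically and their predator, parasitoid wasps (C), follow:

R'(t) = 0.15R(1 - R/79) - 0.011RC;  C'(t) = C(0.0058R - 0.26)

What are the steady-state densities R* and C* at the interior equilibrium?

From dC/dt = 0 with C > 0: 0.0058R* = 0.26, so R* = 44.8.
Substitute into dR/dt = 0: 0.15(1 - 44.8/79) = 0.011C*.
The bracket is 0.433, giving C* = 0.0649/0.011 = 5.9.

R* ≈ 44.8, C* ≈ 5.9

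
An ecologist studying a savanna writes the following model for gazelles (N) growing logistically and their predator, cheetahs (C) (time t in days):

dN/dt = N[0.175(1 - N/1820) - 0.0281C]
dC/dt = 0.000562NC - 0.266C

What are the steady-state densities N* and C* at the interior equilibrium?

From dC/dt = 0 with C > 0: 0.000562N* = 0.266, so N* = 473.
Substitute into dN/dt = 0: 0.175(1 - 473/1820) = 0.0281C*.
The bracket is 0.74, giving C* = 0.129/0.0281 = 4.61.

N* ≈ 473, C* ≈ 4.61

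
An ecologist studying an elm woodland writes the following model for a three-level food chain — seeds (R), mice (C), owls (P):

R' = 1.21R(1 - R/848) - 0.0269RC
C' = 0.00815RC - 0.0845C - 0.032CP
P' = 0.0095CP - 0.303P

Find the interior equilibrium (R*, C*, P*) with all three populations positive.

From dP/dt = 0: 0.0095C* = 0.303, so C* = 31.9.
From dR/dt = 0: 1.21(1 - R*/848) = 0.0269·31.9, giving R* = 848·(1 - 0.709) = 247.
From dC/dt = 0: 0.00815·247 - 0.0845 = 0.032P*, so P* = 1.93/0.032 = 60.2.

R* ≈ 247, C* ≈ 31.9, P* ≈ 60.2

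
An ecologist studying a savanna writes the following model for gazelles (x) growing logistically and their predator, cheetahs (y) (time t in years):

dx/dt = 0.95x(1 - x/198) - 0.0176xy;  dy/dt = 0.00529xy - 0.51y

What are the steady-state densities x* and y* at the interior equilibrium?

From dy/dt = 0 with y > 0: 0.00529x* = 0.51, so x* = 96.4.
Substitute into dx/dt = 0: 0.95(1 - 96.4/198) = 0.0176y*.
The bracket is 0.513, giving y* = 0.487/0.0176 = 27.7.

x* ≈ 96.4, y* ≈ 27.7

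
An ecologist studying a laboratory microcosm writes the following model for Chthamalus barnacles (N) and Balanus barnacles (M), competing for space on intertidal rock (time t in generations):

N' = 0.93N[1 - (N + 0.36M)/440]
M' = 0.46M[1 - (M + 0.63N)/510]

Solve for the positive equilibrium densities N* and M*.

N* ≈ 332, M* ≈ 301

Setting both brackets to zero gives the nullclines N + 0.36M = 440 and 0.63N + M = 510.
Substituting M = 510 - 0.63N into the first: N(1 - 0.36·0.63) = 440 - 0.36·510.
So N* = 256/0.773 = 332, and then M* = 510 - 0.63·332 = 301.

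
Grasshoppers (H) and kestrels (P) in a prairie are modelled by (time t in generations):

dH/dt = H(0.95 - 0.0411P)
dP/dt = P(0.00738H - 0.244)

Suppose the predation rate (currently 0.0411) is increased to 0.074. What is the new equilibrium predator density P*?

P* ≈ 12.8

At the interior fixed point, setting dH/dt = 0 with H > 0 fixes P* = (prey growth rate)/(HP coefficient) — independent of the other coefficients.
With the change, P* = 0.95/0.074 = 12.8; it falls from 23.1.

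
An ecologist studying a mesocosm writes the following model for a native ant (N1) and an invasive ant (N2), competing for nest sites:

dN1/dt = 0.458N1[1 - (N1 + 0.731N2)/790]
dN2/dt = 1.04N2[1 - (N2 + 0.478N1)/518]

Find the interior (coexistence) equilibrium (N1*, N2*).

Setting both brackets to zero gives the nullclines N1 + 0.731N2 = 790 and 0.478N1 + N2 = 518.
Substituting N2 = 518 - 0.478N1 into the first: N1(1 - 0.731·0.478) = 790 - 0.731·518.
So N1* = 411/0.651 = 632, and then N2* = 518 - 0.478·632 = 216.

N1* ≈ 632, N2* ≈ 216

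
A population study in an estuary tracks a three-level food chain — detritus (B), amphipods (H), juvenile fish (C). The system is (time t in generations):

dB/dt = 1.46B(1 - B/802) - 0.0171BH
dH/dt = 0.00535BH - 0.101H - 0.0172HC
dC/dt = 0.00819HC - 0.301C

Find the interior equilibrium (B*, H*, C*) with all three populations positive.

B* ≈ 457, H* ≈ 36.8, C* ≈ 136

From dC/dt = 0: 0.00819H* = 0.301, so H* = 36.8.
From dB/dt = 0: 1.46(1 - B*/802) = 0.0171·36.8, giving B* = 802·(1 - 0.43) = 457.
From dH/dt = 0: 0.00535·457 - 0.101 = 0.0172C*, so C* = 2.34/0.0172 = 136.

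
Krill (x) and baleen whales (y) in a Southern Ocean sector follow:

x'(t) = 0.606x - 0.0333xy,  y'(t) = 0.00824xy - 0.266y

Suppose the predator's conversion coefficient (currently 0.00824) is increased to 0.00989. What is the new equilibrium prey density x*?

x* ≈ 26.9

At the interior fixed point, setting dy/dt = 0 with y > 0 fixes x* = (predator death rate)/(xy coefficient) — independent of the other coefficients.
With the change, x* = 0.266/0.00989 = 26.9; it falls from 32.3.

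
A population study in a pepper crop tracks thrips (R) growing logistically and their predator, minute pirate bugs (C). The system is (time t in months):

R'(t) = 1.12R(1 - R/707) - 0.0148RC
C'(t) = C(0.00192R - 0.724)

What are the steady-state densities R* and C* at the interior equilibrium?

R* ≈ 377, C* ≈ 35.3

From dC/dt = 0 with C > 0: 0.00192R* = 0.724, so R* = 377.
Substitute into dR/dt = 0: 1.12(1 - 377/707) = 0.0148C*.
The bracket is 0.467, giving C* = 0.523/0.0148 = 35.3.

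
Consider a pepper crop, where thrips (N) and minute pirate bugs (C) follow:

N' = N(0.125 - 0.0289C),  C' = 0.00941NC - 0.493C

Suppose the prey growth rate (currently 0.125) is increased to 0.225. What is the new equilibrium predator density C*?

C* ≈ 7.79

At the interior fixed point, setting dN/dt = 0 with N > 0 fixes C* = (prey growth rate)/(NC coefficient) — independent of the other coefficients.
With the change, C* = 0.225/0.0289 = 7.79; it rises from 4.33.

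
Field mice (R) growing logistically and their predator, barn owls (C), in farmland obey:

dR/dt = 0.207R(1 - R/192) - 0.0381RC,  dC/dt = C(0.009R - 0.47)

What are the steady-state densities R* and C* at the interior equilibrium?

R* ≈ 52.2, C* ≈ 3.96

From dC/dt = 0 with C > 0: 0.009R* = 0.47, so R* = 52.2.
Substitute into dR/dt = 0: 0.207(1 - 52.2/192) = 0.0381C*.
The bracket is 0.728, giving C* = 0.151/0.0381 = 3.96.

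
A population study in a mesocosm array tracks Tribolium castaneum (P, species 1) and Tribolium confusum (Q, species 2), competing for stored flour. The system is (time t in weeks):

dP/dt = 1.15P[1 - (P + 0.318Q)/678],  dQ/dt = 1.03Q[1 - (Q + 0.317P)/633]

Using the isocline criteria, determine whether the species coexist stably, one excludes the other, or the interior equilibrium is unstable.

stable coexistence

Compare the nullcline intercepts: K1/α12 = 678/0.318 = 2130 > K2 = 633; K2/α21 = 633/0.317 = 2000 > K1 = 678.
Since both inequalities hold, each species can invade when rare, so the interior equilibrium is stable.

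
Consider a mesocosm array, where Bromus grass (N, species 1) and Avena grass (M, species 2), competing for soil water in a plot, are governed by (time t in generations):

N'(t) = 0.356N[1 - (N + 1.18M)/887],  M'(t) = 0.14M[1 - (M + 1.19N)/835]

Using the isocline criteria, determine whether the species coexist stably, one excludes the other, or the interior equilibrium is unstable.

unstable coexistence (outcome depends on initial conditions)

Compare the nullcline intercepts: K1/α12 = 887/1.18 = 752 < K2 = 835; K2/α21 = 835/1.19 = 702 < K1 = 887.
Since both are reversed, neither can invade when rare; the interior point is a saddle.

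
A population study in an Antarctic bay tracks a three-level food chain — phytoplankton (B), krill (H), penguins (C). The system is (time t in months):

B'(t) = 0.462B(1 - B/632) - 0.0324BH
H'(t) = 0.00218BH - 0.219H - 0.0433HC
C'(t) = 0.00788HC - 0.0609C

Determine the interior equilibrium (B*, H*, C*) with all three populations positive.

B* ≈ 289, H* ≈ 7.73, C* ≈ 9.52

From dC/dt = 0: 0.00788H* = 0.0609, so H* = 7.73.
From dB/dt = 0: 0.462(1 - B*/632) = 0.0324·7.73, giving B* = 632·(1 - 0.542) = 289.
From dH/dt = 0: 0.00218·289 - 0.219 = 0.0433C*, so C* = 0.412/0.0433 = 9.52.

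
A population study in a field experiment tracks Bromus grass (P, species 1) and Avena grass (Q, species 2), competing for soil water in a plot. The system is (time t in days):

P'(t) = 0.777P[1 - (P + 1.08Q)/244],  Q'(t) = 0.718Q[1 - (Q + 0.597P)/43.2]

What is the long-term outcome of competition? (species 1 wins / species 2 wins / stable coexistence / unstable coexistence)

Compare the nullcline intercepts: K1/α12 = 244/1.08 = 226 > K2 = 43.2; K2/α21 = 43.2/0.597 = 72.4 < K1 = 244.
Since the inequalities point opposite ways, species 1 can invade but species 2 cannot.

species 1 excludes species 2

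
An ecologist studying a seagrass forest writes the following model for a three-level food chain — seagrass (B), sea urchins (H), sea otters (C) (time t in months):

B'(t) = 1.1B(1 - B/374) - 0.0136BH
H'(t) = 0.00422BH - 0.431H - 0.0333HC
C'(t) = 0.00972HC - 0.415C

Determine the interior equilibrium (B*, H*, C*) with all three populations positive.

From dC/dt = 0: 0.00972H* = 0.415, so H* = 42.7.
From dB/dt = 0: 1.1(1 - B*/374) = 0.0136·42.7, giving B* = 374·(1 - 0.528) = 177.
From dH/dt = 0: 0.00422·177 - 0.431 = 0.0333C*, so C* = 0.314/0.0333 = 9.43.

B* ≈ 177, H* ≈ 42.7, C* ≈ 9.43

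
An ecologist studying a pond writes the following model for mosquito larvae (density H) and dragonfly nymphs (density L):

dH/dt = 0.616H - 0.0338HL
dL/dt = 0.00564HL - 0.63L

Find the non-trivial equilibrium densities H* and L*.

H* ≈ 112, L* ≈ 18.2

Set dL/dt = 0 with L > 0: 0.00564H - 0.63 = 0, so H* = 0.63/0.00564 = 112.
Set dH/dt = 0 with H > 0: 0.616 - 0.0338L = 0, so L* = 0.616/0.0338 = 18.2.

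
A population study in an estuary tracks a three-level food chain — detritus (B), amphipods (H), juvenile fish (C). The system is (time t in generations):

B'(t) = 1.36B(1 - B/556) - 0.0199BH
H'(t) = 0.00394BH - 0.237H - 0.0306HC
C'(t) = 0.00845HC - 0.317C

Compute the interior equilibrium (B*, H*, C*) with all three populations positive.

B* ≈ 251, H* ≈ 37.5, C* ≈ 24.5

From dC/dt = 0: 0.00845H* = 0.317, so H* = 37.5.
From dB/dt = 0: 1.36(1 - B*/556) = 0.0199·37.5, giving B* = 556·(1 - 0.549) = 251.
From dH/dt = 0: 0.00394·251 - 0.237 = 0.0306C*, so C* = 0.751/0.0306 = 24.5.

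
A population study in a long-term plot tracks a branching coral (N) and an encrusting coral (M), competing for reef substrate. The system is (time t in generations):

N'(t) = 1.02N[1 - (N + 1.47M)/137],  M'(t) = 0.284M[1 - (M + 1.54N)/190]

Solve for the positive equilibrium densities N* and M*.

Setting both brackets to zero gives the nullclines N + 1.47M = 137 and 1.54N + M = 190.
Substituting M = 190 - 1.54N into the first: N(1 - 1.47·1.54) = 137 - 1.47·190.
So N* = -142/-1.26 = 113, and then M* = 190 - 1.54·113 = 16.6.

N* ≈ 113, M* ≈ 16.6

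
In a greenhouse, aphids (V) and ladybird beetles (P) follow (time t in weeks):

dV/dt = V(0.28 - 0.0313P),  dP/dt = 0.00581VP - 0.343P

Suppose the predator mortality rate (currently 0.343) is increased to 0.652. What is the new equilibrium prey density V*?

V* ≈ 112

At the interior fixed point, setting dP/dt = 0 with P > 0 fixes V* = (predator death rate)/(VP coefficient) — independent of the other coefficients.
With the change, V* = 0.652/0.00581 = 112; it rises from 59.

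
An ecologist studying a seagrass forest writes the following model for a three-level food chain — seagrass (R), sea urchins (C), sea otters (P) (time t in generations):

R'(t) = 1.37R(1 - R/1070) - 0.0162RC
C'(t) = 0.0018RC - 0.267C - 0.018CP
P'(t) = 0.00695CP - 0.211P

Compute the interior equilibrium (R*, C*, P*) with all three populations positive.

R* ≈ 686, C* ≈ 30.4, P* ≈ 53.8

From dP/dt = 0: 0.00695C* = 0.211, so C* = 30.4.
From dR/dt = 0: 1.37(1 - R*/1070) = 0.0162·30.4, giving R* = 1070·(1 - 0.359) = 686.
From dC/dt = 0: 0.0018·686 - 0.267 = 0.018P*, so P* = 0.968/0.018 = 53.8.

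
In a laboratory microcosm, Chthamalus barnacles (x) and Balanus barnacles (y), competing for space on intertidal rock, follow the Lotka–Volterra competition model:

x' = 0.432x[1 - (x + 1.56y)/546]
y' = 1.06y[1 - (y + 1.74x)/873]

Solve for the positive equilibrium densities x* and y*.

x* ≈ 476, y* ≈ 44.9

Setting both brackets to zero gives the nullclines x + 1.56y = 546 and 1.74x + y = 873.
Substituting y = 873 - 1.74x into the first: x(1 - 1.56·1.74) = 546 - 1.56·873.
So x* = -816/-1.71 = 476, and then y* = 873 - 1.74·476 = 44.9.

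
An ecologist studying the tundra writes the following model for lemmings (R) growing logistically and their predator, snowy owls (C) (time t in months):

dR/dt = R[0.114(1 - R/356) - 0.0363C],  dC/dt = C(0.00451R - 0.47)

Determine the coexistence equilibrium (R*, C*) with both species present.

From dC/dt = 0 with C > 0: 0.00451R* = 0.47, so R* = 104.
Substitute into dR/dt = 0: 0.114(1 - 104/356) = 0.0363C*.
The bracket is 0.707, giving C* = 0.0806/0.0363 = 2.22.

R* ≈ 104, C* ≈ 2.22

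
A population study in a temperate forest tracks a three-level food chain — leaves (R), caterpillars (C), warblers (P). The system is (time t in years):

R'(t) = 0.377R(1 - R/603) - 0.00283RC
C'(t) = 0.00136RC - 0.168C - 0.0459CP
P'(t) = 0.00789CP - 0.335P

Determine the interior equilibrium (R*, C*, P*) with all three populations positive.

From dP/dt = 0: 0.00789C* = 0.335, so C* = 42.5.
From dR/dt = 0: 0.377(1 - R*/603) = 0.00283·42.5, giving R* = 603·(1 - 0.319) = 411.
From dC/dt = 0: 0.00136·411 - 0.168 = 0.0459P*, so P* = 0.391/0.0459 = 8.51.

R* ≈ 411, C* ≈ 42.5, P* ≈ 8.51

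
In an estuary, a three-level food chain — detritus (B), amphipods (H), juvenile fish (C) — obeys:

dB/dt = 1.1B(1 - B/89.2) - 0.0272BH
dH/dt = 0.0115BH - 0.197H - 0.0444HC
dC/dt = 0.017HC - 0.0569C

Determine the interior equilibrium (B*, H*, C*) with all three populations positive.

B* ≈ 81.8, H* ≈ 3.35, C* ≈ 16.8

From dC/dt = 0: 0.017H* = 0.0569, so H* = 3.35.
From dB/dt = 0: 1.1(1 - B*/89.2) = 0.0272·3.35, giving B* = 89.2·(1 - 0.0828) = 81.8.
From dH/dt = 0: 0.0115·81.8 - 0.197 = 0.0444C*, so C* = 0.744/0.0444 = 16.8.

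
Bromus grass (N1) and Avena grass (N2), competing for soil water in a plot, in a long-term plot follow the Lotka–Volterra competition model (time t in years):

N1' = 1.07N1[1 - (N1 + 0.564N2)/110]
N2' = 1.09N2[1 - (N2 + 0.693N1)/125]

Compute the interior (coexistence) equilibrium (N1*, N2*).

N1* ≈ 64.8, N2* ≈ 80.1

Setting both brackets to zero gives the nullclines N1 + 0.564N2 = 110 and 0.693N1 + N2 = 125.
Substituting N2 = 125 - 0.693N1 into the first: N1(1 - 0.564·0.693) = 110 - 0.564·125.
So N1* = 39.5/0.609 = 64.8, and then N2* = 125 - 0.693·64.8 = 80.1.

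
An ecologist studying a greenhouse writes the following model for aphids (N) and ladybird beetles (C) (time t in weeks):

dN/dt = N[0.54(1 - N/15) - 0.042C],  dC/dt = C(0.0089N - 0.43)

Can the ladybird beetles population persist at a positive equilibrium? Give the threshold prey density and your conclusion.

Threshold N = 48.3; K < 48.3, so no, the predator goes extinct.

The predator equation gives dC/dt > 0 only when N > 0.43/0.0089 = 48.3.
Without the predator, N → K = 15. Since 15 < 48.3, the predator cannot invade.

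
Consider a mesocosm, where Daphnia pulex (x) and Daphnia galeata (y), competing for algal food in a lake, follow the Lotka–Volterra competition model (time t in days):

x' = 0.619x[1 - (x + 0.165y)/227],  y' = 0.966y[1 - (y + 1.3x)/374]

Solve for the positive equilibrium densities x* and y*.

Setting both brackets to zero gives the nullclines x + 0.165y = 227 and 1.3x + y = 374.
Substituting y = 374 - 1.3x into the first: x(1 - 0.165·1.3) = 227 - 0.165·374.
So x* = 165/0.785 = 210, and then y* = 374 - 1.3·210 = 100.

x* ≈ 210, y* ≈ 100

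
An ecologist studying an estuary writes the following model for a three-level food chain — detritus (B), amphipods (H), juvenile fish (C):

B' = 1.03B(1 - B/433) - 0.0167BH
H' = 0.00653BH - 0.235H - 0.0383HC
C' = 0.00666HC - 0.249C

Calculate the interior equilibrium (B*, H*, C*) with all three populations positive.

From dC/dt = 0: 0.00666H* = 0.249, so H* = 37.4.
From dB/dt = 0: 1.03(1 - B*/433) = 0.0167·37.4, giving B* = 433·(1 - 0.606) = 171.
From dH/dt = 0: 0.00653·171 - 0.235 = 0.0383C*, so C* = 0.879/0.0383 = 22.9.

B* ≈ 171, H* ≈ 37.4, C* ≈ 22.9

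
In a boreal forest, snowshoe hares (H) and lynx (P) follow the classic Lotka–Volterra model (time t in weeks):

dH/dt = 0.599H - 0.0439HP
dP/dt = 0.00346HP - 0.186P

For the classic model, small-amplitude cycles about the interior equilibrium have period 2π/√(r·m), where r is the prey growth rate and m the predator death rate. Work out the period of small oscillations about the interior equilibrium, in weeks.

Here r = 0.599 and m = 0.186, so r·m = 0.111.
ω = √0.111 = 0.334 per week, hence T = 2π/ω ≈ 18.8 weeks.

T ≈ 18.8 weeks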